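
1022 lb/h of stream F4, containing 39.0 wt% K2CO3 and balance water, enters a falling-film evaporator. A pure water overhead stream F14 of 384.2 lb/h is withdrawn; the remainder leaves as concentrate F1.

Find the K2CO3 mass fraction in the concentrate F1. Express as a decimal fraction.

K2CO3 is not removed: 1022×0.390 = 398.58 lb/h of K2CO3 enters F1.
Concentrate = 1022 − 384.2 = 637.8 lb/h.
Mass fraction = 398.58/637.8 = 0.625.

0.625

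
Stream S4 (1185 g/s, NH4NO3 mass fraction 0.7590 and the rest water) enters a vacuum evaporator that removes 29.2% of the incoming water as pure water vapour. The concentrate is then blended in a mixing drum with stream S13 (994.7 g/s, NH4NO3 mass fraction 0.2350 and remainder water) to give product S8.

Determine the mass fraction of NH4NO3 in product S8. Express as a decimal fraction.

Vapour removed = 0.292×0.241×1185 = 83.391 g/s; concentrate = 1101.6 g/s.
NH4NO3 reaching the mixer = 899.41 (from concentrate) + 994.7×0.235 = 1133.2 g/s.
Product flow = 1101.6 + 994.7 = 2096.3 g/s; NH4NO3 fraction = 0.5406.

0.5406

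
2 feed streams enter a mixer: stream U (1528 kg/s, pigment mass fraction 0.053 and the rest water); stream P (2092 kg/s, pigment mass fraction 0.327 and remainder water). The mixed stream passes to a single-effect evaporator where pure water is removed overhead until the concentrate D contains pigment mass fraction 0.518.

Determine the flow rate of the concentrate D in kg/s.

pigment entering = 1528×0.053 + 2092×0.327 = 765.07 kg/s.
All pigment reports to D, so D = 765.07/0.518 = 1477 kg/s.

1477 kg/s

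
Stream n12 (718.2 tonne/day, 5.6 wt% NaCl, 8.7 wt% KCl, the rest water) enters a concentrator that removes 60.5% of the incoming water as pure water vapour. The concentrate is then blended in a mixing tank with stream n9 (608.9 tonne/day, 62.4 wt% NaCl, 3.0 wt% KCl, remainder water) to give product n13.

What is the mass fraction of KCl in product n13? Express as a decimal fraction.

Vapour removed = 0.605×0.857×718.2 = 372.38 tonne/day; concentrate = 345.82 tonne/day.
KCl reaching the mixer = 62.483 (from concentrate) + 608.9×0.030 = 80.75 tonne/day.
Product flow = 345.82 + 608.9 = 954.72 tonne/day; KCl fraction = 0.0846.

0.0846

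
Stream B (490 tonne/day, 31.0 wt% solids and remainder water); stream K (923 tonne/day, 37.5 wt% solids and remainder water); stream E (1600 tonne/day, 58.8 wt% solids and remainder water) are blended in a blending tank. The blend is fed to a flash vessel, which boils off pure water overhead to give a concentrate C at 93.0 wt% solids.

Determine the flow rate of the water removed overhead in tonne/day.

solids entering = 490×0.310 + 923×0.375 + 1600×0.588 = 1438.8 tonne/day.
All solids reports to C, so C = 1438.8/0.930 = 1547.1 tonne/day.
Total feed = 3013 tonne/day; overhead = 3013 − 1547.1 = 1465.9 tonne/day.

1466 tonne/day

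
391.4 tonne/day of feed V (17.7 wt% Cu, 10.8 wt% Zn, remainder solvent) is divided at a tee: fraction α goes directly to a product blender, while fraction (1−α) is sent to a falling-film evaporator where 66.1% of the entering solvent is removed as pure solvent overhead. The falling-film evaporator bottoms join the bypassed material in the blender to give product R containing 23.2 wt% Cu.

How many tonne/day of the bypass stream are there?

195.1 tonne/day

All 391.4×0.177 = 69.278 tonne/day of Cu reaches R, so R = 69.278/0.232 = 298.61 tonne/day and vapour = 92.789 tonne/day.
The evaporator receives (1−α)·391.4 of feed at 0.715 solvent and removes 0.661 of that solvent:
0.661×0.715×(1−α)×391.4 = 92.789
(1−α) = 92.789/184.98 = 0.5016;  α = 0.4984.
Bypass flow = 0.4984×391.4 = 195.07 tonne/day.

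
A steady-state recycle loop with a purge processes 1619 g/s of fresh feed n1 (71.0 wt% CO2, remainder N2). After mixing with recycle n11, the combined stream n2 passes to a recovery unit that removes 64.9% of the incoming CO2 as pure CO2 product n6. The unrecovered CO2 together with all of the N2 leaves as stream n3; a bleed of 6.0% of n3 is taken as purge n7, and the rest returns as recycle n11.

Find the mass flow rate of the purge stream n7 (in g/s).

N2 enters only via n1 and leaves only via the purge: 1619×0.290 = 0.060×(N2 in n3), and the recovery unit passes all N2, so N2 in n2 = N2 in n3 = 7825.2 g/s.
CO2 in n2: m_A = 1619×0.710 + (1−0.060)·(1−0.649)·m_A, so m_A = 1149.5/0.6701 = 1715.5 g/s.
n3 = (1−0.649)×1715.5 + 7825.2 = 8427.3 g/s.
Purge n7 = 0.060×8427.3 = 505.64 g/s.

505.6 g/s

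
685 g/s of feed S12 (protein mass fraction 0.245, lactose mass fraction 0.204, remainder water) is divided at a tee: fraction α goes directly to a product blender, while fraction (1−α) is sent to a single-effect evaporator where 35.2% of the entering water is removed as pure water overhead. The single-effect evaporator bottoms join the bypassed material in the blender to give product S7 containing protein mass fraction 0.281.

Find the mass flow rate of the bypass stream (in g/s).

232.5 g/s

All 685×0.245 = 167.82 g/s of protein reaches S7, so S7 = 167.82/0.281 = 597.24 g/s and vapour = 87.758 g/s.
The evaporator receives (1−α)·685 of feed at 0.551 water and removes 0.352 of that water:
0.352×0.551×(1−α)×685 = 87.758
(1−α) = 87.758/132.86 = 0.6605;  α = 0.3395.
Bypass flow = 0.3395×685 = 232.53 g/s.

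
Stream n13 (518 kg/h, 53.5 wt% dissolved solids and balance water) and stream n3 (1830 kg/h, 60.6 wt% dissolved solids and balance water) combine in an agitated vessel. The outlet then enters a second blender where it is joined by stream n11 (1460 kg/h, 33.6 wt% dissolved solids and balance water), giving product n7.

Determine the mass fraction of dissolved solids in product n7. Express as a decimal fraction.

Overall, product flow = 3808 kg/h.
dissolved solids in = 518×0.535 + 1830×0.606 + 1460×0.336 = 1876.7 kg/h.
dissolved solids fraction in n7 = 0.4928.

0.4928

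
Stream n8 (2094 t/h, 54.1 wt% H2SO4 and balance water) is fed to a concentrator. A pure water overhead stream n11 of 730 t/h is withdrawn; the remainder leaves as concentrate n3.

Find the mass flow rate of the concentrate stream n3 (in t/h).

1364 t/h

Concentrate = 2094 − 730 = 1364 t/h.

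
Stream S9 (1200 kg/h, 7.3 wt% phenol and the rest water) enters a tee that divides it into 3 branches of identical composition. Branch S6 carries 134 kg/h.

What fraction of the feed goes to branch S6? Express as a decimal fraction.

0.112

Fraction to S6 = 134/1200 = 0.1117.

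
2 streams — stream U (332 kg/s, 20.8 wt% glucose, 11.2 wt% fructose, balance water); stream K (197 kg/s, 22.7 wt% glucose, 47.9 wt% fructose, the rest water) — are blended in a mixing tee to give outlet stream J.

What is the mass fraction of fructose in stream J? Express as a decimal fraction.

Total flow out = 332 + 197 = 529 kg/s.
fructose in = 332×0.112 + 197×0.479 = 131.55 kg/s.
fructose mass fraction in J = 131.55/529 = 0.249.

0.249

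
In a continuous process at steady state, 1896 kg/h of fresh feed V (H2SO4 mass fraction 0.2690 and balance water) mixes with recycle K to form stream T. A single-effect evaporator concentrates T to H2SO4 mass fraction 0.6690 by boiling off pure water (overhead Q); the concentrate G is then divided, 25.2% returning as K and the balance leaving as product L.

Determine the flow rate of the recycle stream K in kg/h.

256.8 kg/h

Overall H2SO4 balance (none leaves overhead): H2SO4 in fresh feed = H2SO4 in product, i.e. 1896×0.269 = (1−0.252)·G·0.669.
G = 510.02/(0.669×0.748) = 1019.2 kg/h.
Recycle K = 0.252×1019.2 = 256.84 kg/h.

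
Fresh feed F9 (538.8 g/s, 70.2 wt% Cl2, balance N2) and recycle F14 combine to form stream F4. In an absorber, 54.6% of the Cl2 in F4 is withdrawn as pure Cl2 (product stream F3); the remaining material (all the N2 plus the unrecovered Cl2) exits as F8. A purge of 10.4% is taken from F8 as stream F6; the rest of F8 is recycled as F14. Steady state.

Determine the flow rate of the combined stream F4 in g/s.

2181 g/s

N2 enters only via F9 and leaves only via the purge: 538.8×0.298 = 0.104×(N2 in F8), and the absorber passes all N2, so N2 in F4 = N2 in F8 = 1543.9 g/s.
Cl2 in F4: m_A = 538.8×0.702 + (1−0.104)·(1−0.546)·m_A, so m_A = 378.24/0.5932 = 637.61 g/s.
F4 = 637.61 + 1543.9 = 2181.5 g/s.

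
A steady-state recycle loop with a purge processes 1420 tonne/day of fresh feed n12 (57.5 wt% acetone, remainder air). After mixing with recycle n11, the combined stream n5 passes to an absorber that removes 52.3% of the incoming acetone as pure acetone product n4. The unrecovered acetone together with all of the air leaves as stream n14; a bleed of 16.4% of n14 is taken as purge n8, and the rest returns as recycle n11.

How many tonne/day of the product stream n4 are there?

acetone in n5: m_A = 1420×0.575 + (1−0.164)·(1−0.523)·m_A, so m_A = 816.5/0.6012 = 1358.1 tonne/day.
Product n4 = 0.523×1358.1 = 710.26 tonne/day.

710.3 tonne/day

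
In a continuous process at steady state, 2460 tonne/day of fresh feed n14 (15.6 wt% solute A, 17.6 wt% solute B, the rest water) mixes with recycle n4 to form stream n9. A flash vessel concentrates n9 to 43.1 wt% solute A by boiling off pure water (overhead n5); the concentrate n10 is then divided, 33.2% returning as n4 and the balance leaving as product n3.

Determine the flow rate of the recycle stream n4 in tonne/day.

442.5 tonne/day

Overall solute A balance (none leaves overhead): solute A in fresh feed = solute A in product, i.e. 2460×0.156 = (1−0.332)·n10·0.431.
n10 = 383.76/(0.431×0.668) = 1332.9 tonne/day.
Recycle n4 = 0.332×1332.9 = 442.53 tonne/day.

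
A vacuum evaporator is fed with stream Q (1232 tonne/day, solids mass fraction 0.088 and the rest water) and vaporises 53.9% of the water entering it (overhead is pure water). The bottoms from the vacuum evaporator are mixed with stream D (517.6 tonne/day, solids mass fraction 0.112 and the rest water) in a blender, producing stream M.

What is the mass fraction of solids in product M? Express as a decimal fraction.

Vapour removed = 0.539×0.912×1232 = 605.61 tonne/day; concentrate = 626.39 tonne/day.
solids reaching the mixer = 108.42 (from concentrate) + 517.6×0.112 = 166.39 tonne/day.
Product flow = 626.39 + 517.6 = 1144 tonne/day; solids fraction = 0.145.

0.145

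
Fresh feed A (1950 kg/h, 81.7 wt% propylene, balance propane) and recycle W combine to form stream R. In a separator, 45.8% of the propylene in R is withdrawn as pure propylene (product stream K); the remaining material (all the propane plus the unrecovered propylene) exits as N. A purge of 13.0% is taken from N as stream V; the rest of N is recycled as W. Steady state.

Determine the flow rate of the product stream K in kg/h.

1381 kg/h

propylene in R: m_A = 1950×0.817 + (1−0.130)·(1−0.458)·m_A, so m_A = 1593.1/0.5285 = 3014.7 kg/h.
Product K = 0.458×3014.7 = 1380.7 kg/h.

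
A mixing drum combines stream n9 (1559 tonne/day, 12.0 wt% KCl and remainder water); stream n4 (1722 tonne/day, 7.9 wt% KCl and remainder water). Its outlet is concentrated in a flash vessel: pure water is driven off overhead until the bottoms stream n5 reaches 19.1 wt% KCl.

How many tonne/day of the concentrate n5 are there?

1692 tonne/day

KCl entering = 1559×0.120 + 1722×0.079 = 323.12 tonne/day.
All KCl reports to n5, so n5 = 323.12/0.191 = 1691.7 tonne/day.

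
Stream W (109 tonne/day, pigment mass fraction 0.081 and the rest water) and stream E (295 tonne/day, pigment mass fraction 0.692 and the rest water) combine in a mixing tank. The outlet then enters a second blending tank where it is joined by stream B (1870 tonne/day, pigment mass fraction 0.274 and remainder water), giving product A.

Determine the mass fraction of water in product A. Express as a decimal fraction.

0.681

Overall, product flow = 2274 tonne/day.
water in = 109×0.919 + 295×0.308 + 1870×0.726 = 1548.7 tonne/day.
water fraction in A = 0.681.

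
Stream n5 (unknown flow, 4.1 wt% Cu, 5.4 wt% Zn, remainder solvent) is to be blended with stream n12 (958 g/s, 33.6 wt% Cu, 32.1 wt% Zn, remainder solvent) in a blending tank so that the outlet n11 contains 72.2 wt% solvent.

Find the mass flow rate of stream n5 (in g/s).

1984 g/s

Let n5 be the unknown flow. Total out = 958 + n5.
solvent balance: 328.59 + 0.905·n5 = 0.722·(958 + n5)
(0.905 − 0.722)·n5 = 0.722×958 − 328.59 = 363.08
n5 = 363.08 / 0.183 = 1984.1 g/s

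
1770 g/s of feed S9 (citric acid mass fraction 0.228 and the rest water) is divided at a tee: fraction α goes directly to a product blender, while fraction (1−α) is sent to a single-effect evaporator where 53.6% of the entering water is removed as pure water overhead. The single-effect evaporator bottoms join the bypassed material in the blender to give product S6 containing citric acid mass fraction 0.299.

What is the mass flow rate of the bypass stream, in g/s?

754.3 g/s

All 1770×0.228 = 403.56 g/s of citric acid reaches S6, so S6 = 403.56/0.299 = 1349.7 g/s and vapour = 420.3 g/s.
The evaporator receives (1−α)·1770 of feed at 0.772 water and removes 0.536 of that water:
0.536×0.772×(1−α)×1770 = 420.3
(1−α) = 420.3/732.41 = 0.5739;  α = 0.4261.
Bypass flow = 0.4261×1770 = 754.27 g/s.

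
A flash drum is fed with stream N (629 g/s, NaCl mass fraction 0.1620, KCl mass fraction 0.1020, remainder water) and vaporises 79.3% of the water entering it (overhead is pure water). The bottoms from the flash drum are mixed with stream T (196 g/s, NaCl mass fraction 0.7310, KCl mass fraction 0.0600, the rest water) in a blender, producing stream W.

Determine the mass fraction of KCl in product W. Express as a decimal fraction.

Vapour removed = 0.793×0.736×629 = 367.11 g/s; concentrate = 261.89 g/s.
KCl reaching the mixer = 64.158 (from concentrate) + 196×0.060 = 75.918 g/s.
Product flow = 261.89 + 196 = 457.89 g/s; KCl fraction = 0.1658.

0.1658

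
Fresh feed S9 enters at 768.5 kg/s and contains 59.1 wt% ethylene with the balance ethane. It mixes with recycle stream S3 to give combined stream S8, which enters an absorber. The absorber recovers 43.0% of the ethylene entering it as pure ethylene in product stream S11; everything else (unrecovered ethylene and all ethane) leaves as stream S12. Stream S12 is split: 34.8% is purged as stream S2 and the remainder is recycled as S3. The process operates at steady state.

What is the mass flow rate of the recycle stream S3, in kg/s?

ethane enters only via S9 and leaves only via the purge: 768.5×0.409 = 0.348×(ethane in S12), and the absorber passes all ethane, so ethane in S8 = ethane in S12 = 903.21 kg/s.
ethylene in S8: m_A = 768.5×0.591 + (1−0.348)·(1−0.430)·m_A, so m_A = 454.18/0.6284 = 722.81 kg/s.
S12 = (1−0.430)×722.81 + 903.21 = 1315.2 kg/s.
Recycle S3 = (1−0.348)×1315.2 = 857.52 kg/s.

857.5 kg/s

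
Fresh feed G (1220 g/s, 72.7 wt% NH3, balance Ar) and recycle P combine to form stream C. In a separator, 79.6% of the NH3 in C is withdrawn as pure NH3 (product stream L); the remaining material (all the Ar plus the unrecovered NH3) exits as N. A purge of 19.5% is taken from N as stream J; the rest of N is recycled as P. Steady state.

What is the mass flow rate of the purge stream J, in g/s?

375.3 g/s

Ar enters only via G and leaves only via the purge: 1220×0.273 = 0.195×(Ar in N), and the separator passes all Ar, so Ar in C = Ar in N = 1708 g/s.
NH3 in C: m_A = 1220×0.727 + (1−0.195)·(1−0.796)·m_A, so m_A = 886.94/0.8358 = 1061.2 g/s.
N = (1−0.796)×1061.2 + 1708 = 1924.5 g/s.
Purge J = 0.195×1924.5 = 375.28 g/s.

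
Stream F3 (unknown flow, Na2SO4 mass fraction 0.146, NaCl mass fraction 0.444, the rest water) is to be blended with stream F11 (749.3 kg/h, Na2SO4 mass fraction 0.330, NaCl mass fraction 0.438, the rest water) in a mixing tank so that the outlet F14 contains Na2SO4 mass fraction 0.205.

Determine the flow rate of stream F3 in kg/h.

1588 kg/h

Let F3 be the unknown flow. Total out = 749.3 + F3.
Na2SO4 balance: 247.27 + 0.146·F3 = 0.205·(749.3 + F3)
(0.146 − 0.205)·F3 = 0.205×749.3 − 247.27 = -93.663
F3 = -93.663 / -0.059 = 1587.5 kg/h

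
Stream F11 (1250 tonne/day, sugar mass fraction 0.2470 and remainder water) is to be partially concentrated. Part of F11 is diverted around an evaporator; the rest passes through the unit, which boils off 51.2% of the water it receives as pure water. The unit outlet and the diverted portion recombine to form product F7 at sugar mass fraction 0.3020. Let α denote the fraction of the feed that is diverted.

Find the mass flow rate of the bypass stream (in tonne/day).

659.5 tonne/day

All 1250×0.247 = 308.75 tonne/day of sugar reaches F7, so F7 = 308.75/0.302 = 1022.4 tonne/day and vapour = 227.65 tonne/day.
The evaporator receives (1−α)·1250 of feed at 0.753 water and removes 0.512 of that water:
0.512×0.753×(1−α)×1250 = 227.65
(1−α) = 227.65/481.92 = 0.4724;  α = 0.5276.
Bypass flow = 0.5276×1250 = 659.53 tonne/day.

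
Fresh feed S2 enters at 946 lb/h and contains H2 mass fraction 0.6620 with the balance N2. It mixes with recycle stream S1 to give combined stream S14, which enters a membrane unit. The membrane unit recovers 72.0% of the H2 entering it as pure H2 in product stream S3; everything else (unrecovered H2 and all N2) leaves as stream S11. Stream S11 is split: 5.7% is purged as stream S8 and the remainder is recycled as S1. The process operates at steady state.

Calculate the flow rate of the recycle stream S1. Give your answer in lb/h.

N2 enters only via S2 and leaves only via the purge: 946×0.338 = 0.057×(N2 in S11), and the membrane unit passes all N2, so N2 in S14 = N2 in S11 = 5609.6 lb/h.
H2 in S14: m_A = 946×0.662 + (1−0.057)·(1−0.720)·m_A, so m_A = 626.25/0.7360 = 850.93 lb/h.
S11 = (1−0.720)×850.93 + 5609.6 = 5847.9 lb/h.
Recycle S1 = (1−0.057)×5847.9 = 5514.5 lb/h.

5515 lb/h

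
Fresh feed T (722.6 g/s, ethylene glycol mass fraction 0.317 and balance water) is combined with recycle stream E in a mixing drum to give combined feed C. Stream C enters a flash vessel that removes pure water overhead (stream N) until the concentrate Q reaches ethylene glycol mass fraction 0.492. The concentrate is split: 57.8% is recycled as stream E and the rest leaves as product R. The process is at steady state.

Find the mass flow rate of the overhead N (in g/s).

257 g/s

Overall ethylene glycol balance (none leaves overhead): ethylene glycol in fresh feed = ethylene glycol in product, i.e. 722.6×0.317 = (1−0.578)·Q·0.492.
Q = 229.06/(0.492×0.422) = 1103.3 g/s.
Recycle E = 0.578×1103.3 = 637.69 g/s.
Combined feed C = 722.6 + 637.69 = 1360.3 g/s.
Overhead N = C − Q = 1360.3 − 1103.3 = 257.02 g/s.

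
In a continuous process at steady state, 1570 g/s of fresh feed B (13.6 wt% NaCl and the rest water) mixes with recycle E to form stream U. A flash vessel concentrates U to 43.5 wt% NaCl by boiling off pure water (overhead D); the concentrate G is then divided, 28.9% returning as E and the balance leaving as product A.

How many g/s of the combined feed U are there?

Overall NaCl balance (none leaves overhead): NaCl in fresh feed = NaCl in product, i.e. 1570×0.136 = (1−0.289)·G·0.435.
G = 213.52/(0.435×0.711) = 690.37 g/s.
Recycle E = 0.289×690.37 = 199.52 g/s.
Combined feed U = 1570 + 199.52 = 1769.5 g/s.

1770 g/s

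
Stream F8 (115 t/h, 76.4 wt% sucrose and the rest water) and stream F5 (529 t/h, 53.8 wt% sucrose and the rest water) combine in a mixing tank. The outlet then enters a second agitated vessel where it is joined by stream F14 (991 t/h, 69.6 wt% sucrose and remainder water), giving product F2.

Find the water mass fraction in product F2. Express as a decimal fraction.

Overall, product flow = 1635 t/h.
water in = 115×0.236 + 529×0.462 + 991×0.304 = 572.8 t/h.
water fraction in F2 = 0.350.

0.350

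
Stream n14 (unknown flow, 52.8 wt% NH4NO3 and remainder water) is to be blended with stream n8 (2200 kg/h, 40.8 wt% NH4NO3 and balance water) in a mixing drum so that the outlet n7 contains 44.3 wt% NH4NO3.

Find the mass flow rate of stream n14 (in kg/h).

Let n14 be the unknown flow. Total out = 2200 + n14.
NH4NO3 balance: 897.6 + 0.528·n14 = 0.443·(2200 + n14)
(0.528 − 0.443)·n14 = 0.443×2200 − 897.6 = 77
n14 = 77 / 0.085 = 905.88 kg/h

905.9 kg/h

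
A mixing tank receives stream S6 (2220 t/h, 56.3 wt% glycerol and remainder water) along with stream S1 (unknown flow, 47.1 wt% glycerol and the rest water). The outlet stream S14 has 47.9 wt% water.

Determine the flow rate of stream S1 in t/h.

1865 t/h

Let S1 be the unknown flow. Total out = 2220 + S1.
water balance: 970.14 + 0.529·S1 = 0.479·(2220 + S1)
(0.529 − 0.479)·S1 = 0.479×2220 − 970.14 = 93.24
S1 = 93.24 / 0.050 = 1864.8 t/h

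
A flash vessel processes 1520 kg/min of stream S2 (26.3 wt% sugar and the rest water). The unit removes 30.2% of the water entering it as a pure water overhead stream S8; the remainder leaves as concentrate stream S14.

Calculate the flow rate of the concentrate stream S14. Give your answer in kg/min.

1182 kg/min

water entering = 1520×0.737 = 1120.2 kg/min; overhead removed = 0.302×1120.2 = 338.31 kg/min.
Concentrate = 1520 − 338.31 = 1181.7 kg/min.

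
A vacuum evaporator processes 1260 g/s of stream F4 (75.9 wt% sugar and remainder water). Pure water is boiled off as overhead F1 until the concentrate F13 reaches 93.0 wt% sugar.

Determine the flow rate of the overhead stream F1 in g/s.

sugar is conserved: 1260×0.759 = 956.34 g/s all reports to the concentrate.
Concentrate = 956.34/(target fraction) = 1028.3 g/s.
Overhead = 1260 − 1028.3 = 231.68 g/s.

231.7 g/s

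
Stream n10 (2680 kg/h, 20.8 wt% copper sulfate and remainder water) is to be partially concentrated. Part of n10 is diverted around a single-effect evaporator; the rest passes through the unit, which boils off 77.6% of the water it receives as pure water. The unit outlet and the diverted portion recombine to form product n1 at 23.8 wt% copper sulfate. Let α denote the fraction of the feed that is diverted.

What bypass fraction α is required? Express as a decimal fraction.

0.795

All 2680×0.208 = 557.44 kg/h of copper sulfate reaches n1, so n1 = 557.44/0.238 = 2342.2 kg/h and vapour = 337.82 kg/h.
The evaporator receives (1−α)·2680 of feed at 0.792 water and removes 0.776 of that water:
0.776×0.792×(1−α)×2680 = 337.82
(1−α) = 337.82/1647.1 = 0.2051;  α = 0.7949.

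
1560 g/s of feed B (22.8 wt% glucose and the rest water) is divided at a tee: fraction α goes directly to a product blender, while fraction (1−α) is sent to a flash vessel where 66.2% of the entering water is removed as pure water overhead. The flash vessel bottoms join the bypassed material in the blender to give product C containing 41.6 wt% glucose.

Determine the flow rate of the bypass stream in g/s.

All 1560×0.228 = 355.68 g/s of glucose reaches C, so C = 355.68/0.416 = 855 g/s and vapour = 705 g/s.
The evaporator receives (1−α)·1560 of feed at 0.772 water and removes 0.662 of that water:
0.662×0.772×(1−α)×1560 = 705
(1−α) = 705/797.26 = 0.8843;  α = 0.1157.
Bypass flow = 0.1157×1560 = 180.53 g/s.

180.5 g/s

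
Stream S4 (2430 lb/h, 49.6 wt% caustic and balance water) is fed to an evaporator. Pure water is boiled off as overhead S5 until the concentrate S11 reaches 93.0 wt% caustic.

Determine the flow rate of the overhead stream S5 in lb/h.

caustic is conserved: 2430×0.496 = 1205.3 lb/h all reports to the concentrate.
Concentrate = 1205.3/(target fraction) = 1296 lb/h.
Overhead = 2430 − 1296 = 1134 lb/h.

1134 lb/h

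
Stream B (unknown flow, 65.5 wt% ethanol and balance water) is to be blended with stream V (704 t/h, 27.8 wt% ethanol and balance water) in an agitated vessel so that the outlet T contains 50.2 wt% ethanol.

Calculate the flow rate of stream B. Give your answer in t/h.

Let B be the unknown flow. Total out = 704 + B.
ethanol balance: 195.71 + 0.655·B = 0.502·(704 + B)
(0.655 − 0.502)·B = 0.502×704 − 195.71 = 157.7
B = 157.7 / 0.153 = 1030.7 t/h

1031 t/h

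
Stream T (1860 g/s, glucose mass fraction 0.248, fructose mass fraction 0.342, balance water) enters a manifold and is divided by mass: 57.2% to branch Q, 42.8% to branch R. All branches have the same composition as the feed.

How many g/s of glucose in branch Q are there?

Branch Q total = 0.572×1860 = 1063.9 g/s.
glucose in Q = 0.248×1063.9 = 263.85 g/s.

263.9 g/s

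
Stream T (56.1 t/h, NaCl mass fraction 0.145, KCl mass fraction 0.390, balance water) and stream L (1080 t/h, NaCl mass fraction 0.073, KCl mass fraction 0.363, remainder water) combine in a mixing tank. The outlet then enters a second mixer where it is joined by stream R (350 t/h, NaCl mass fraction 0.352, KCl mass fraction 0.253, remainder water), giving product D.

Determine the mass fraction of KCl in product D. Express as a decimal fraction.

Overall, product flow = 1486.1 t/h.
KCl in = 56.1×0.390 + 1080×0.363 + 350×0.253 = 502.47 t/h.
KCl fraction in D = 0.338.

0.338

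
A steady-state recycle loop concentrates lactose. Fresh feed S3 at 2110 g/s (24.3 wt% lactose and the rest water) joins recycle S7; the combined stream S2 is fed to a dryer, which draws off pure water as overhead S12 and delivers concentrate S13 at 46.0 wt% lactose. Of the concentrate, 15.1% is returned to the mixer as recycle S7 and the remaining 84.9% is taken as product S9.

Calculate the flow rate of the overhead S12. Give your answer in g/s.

Overall lactose balance (none leaves overhead): lactose in fresh feed = lactose in product, i.e. 2110×0.243 = (1−0.151)·S13·0.460.
S13 = 512.73/(0.460×0.849) = 1312.9 g/s.
Recycle S7 = 0.151×1312.9 = 198.24 g/s.
Combined feed S2 = 2110 + 198.24 = 2308.2 g/s.
Overhead S12 = S2 − S13 = 2308.2 − 1312.9 = 995.37 g/s.

995.4 g/s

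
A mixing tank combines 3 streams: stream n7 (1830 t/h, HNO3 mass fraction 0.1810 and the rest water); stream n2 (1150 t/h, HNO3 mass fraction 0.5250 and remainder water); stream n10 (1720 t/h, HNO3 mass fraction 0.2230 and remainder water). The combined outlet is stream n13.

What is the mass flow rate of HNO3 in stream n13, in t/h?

1319 t/h

HNO3 out = HNO3 in = 1830×0.181 + 1150×0.525 + 1720×0.223 = 1318.5 t/h.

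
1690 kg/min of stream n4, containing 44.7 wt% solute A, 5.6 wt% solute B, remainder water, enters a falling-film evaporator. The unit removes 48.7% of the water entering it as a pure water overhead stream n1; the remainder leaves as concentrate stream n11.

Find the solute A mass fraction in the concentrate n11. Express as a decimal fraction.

solute A is not removed: 1690×0.447 = 755.43 kg/min of solute A enters n11.
water entering = 1690×0.497 = 839.93 kg/min; overhead removed = 0.487×839.93 = 409.05 kg/min.
Concentrate = 1690 − 409.05 = 1281 kg/min.
Mass fraction = 755.43/1281 = 0.5897.

0.5897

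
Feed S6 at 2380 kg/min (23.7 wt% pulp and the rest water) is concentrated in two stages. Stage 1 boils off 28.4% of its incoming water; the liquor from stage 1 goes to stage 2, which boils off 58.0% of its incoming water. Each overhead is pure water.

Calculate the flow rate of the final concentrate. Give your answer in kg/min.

water in feed = 2380×0.763 = 1815.9 kg/min.
After stage 1: water left = (1−0.284)×1815.9 = 1300.2; stream total = 1864.3 kg/min.
After stage 2: water left = (1−0.580)×1300.2 = 546.09; final concentrate = 1110.1 kg/min.

1110 kg/min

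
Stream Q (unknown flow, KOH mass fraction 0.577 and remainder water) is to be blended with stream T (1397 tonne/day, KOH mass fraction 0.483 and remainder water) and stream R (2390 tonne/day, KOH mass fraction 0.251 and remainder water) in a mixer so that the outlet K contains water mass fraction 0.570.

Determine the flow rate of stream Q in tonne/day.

Let Q be the unknown flow. Total out = 3787 + Q.
water balance: 2512.4 + 0.423·Q = 0.570·(3787 + Q)
(0.423 − 0.570)·Q = 0.570×3787 − 2512.4 = -353.77
Q = -353.77 / -0.147 = 2406.6 tonne/day

2407 tonne/day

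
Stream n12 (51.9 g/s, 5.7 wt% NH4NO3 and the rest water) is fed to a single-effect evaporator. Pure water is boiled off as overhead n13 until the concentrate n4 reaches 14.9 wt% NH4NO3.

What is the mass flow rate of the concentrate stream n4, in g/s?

19.85 g/s

NH4NO3 is conserved: 51.9×0.057 = 2.9583 g/s all reports to the concentrate.
Concentrate = 2.9583/(target fraction) = 19.854 g/s.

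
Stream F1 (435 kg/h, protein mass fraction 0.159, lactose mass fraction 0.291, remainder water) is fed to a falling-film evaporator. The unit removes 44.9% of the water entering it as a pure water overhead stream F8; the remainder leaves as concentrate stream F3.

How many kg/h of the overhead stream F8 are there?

107.4 kg/h

water entering = 435×0.550 = 239.25 kg/h; overhead removed = 0.449×239.25 = 107.42 kg/h.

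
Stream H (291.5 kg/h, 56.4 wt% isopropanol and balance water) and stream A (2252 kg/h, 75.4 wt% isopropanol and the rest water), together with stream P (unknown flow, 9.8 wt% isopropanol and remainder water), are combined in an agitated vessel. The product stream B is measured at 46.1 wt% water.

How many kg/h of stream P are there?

Let P be the unknown flow. Total out = 2543.5 + P.
water balance: 681.09 + 0.902·P = 0.461·(2543.5 + P)
(0.902 − 0.461)·P = 0.461×2543.5 − 681.09 = 491.47
P = 491.47 / 0.441 = 1114.4 kg/h

1114 kg/h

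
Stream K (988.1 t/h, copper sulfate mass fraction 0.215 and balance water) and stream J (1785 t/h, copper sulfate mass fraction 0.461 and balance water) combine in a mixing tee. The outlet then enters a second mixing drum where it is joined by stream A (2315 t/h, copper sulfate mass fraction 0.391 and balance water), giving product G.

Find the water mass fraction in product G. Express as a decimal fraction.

Overall, product flow = 5088.1 t/h.
water in = 988.1×0.785 + 1785×0.539 + 2315×0.609 = 3147.6 t/h.
water fraction in G = 0.619.

0.619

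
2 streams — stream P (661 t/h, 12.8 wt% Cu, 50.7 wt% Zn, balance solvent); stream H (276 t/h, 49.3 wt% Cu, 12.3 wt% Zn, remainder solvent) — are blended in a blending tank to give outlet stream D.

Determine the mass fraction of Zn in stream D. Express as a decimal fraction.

Total flow out = 661 + 276 = 937 t/h.
Zn in = 661×0.507 + 276×0.123 = 369.07 t/h.
Zn mass fraction in D = 369.07/937 = 0.394.

0.394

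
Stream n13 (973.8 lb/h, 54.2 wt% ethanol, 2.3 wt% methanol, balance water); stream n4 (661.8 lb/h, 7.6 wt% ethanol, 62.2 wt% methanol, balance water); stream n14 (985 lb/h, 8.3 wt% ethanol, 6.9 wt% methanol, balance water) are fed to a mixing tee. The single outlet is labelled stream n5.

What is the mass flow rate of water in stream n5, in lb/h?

1459 lb/h

water out = water in = 973.8×0.435 + 661.8×0.302 + 985×0.848 = 1458.7 lb/h.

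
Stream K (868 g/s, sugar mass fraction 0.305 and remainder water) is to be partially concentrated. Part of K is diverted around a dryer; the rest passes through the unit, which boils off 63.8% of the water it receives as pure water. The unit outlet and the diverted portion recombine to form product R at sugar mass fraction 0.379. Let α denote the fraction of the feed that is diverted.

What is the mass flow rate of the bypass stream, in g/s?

485.8 g/s

All 868×0.305 = 264.74 g/s of sugar reaches R, so R = 264.74/0.379 = 698.52 g/s and vapour = 169.48 g/s.
The evaporator receives (1−α)·868 of feed at 0.695 water and removes 0.638 of that water:
0.638×0.695×(1−α)×868 = 169.48
(1−α) = 169.48/384.88 = 0.4403;  α = 0.5597.
Bypass flow = 0.5597×868 = 485.79 g/s.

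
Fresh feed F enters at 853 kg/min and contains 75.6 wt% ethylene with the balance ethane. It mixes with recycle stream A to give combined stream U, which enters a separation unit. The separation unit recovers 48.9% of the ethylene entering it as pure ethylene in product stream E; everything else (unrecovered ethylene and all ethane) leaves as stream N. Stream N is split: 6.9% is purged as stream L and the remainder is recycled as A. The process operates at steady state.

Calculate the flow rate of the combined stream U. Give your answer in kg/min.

4246 kg/min

ethane enters only via F and leaves only via the purge: 853×0.244 = 0.069×(ethane in N), and the separation unit passes all ethane, so ethane in U = ethane in N = 3016.4 kg/min.
ethylene in U: m_A = 853×0.756 + (1−0.069)·(1−0.489)·m_A, so m_A = 644.87/0.5243 = 1230.1 kg/min.
U = 1230.1 + 3016.4 = 4246.5 kg/min.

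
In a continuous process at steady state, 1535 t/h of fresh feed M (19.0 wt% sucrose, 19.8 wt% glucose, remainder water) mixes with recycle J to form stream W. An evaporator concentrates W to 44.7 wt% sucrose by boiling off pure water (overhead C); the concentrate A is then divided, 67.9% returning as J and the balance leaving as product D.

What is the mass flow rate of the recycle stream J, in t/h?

1380 t/h

Overall sucrose balance (none leaves overhead): sucrose in fresh feed = sucrose in product, i.e. 1535×0.190 = (1−0.679)·A·0.447.
A = 291.65/(0.447×0.321) = 2032.6 t/h.
Recycle J = 0.679×2032.6 = 1380.1 t/h.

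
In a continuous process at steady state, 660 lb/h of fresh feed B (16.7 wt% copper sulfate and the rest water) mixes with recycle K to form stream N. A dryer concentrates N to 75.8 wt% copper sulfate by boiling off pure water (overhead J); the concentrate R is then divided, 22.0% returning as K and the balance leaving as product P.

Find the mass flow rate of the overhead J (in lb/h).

514.6 lb/h

Overall copper sulfate balance (none leaves overhead): copper sulfate in fresh feed = copper sulfate in product, i.e. 660×0.167 = (1−0.220)·R·0.758.
R = 110.22/(0.758×0.780) = 186.42 lb/h.
Recycle K = 0.220×186.42 = 41.013 lb/h.
Combined feed N = 660 + 41.013 = 701.01 lb/h.
Overhead J = N − R = 701.01 − 186.42 = 514.59 lb/h.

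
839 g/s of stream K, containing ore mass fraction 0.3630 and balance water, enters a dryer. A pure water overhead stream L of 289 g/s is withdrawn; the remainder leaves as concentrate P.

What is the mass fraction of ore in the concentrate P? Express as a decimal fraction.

0.5537

ore is not removed: 839×0.363 = 304.56 g/s of ore enters P.
Concentrate = 839 − 289 = 550 g/s.
Mass fraction = 304.56/550 = 0.5537.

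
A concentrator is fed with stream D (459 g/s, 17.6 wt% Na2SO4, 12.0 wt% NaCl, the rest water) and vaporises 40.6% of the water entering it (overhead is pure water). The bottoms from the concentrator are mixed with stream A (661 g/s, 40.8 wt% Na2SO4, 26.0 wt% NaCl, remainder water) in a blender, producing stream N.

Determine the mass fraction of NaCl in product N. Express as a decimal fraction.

Vapour removed = 0.406×0.704×459 = 131.19 g/s; concentrate = 327.81 g/s.
NaCl reaching the mixer = 55.08 (from concentrate) + 661×0.260 = 226.94 g/s.
Product flow = 327.81 + 661 = 988.81 g/s; NaCl fraction = 0.230.

0.230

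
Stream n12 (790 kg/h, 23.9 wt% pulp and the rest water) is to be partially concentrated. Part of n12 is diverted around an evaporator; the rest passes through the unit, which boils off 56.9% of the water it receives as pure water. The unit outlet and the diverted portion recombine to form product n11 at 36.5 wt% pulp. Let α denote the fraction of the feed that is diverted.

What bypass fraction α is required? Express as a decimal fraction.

0.203

All 790×0.239 = 188.81 kg/h of pulp reaches n11, so n11 = 188.81/0.365 = 517.29 kg/h and vapour = 272.71 kg/h.
The evaporator receives (1−α)·790 of feed at 0.761 water and removes 0.569 of that water:
0.569×0.761×(1−α)×790 = 272.71
(1−α) = 272.71/342.08 = 0.7972;  α = 0.2028.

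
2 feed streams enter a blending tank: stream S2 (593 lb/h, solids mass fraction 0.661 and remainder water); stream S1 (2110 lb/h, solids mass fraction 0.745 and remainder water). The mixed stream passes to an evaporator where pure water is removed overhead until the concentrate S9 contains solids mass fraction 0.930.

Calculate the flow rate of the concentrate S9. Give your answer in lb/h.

2112 lb/h

solids entering = 593×0.661 + 2110×0.745 = 1963.9 lb/h.
All solids reports to S9, so S9 = 1963.9/0.930 = 2111.7 lb/h.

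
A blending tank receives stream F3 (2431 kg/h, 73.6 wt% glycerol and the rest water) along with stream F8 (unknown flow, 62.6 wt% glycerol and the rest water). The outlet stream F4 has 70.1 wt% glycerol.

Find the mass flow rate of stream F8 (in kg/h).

Let F8 be the unknown flow. Total out = 2431 + F8.
glycerol balance: 1789.2 + 0.626·F8 = 0.701·(2431 + F8)
(0.626 − 0.701)·F8 = 0.701×2431 − 1789.2 = -85.085
F8 = -85.085 / -0.075 = 1134.5 kg/h

1134 kg/h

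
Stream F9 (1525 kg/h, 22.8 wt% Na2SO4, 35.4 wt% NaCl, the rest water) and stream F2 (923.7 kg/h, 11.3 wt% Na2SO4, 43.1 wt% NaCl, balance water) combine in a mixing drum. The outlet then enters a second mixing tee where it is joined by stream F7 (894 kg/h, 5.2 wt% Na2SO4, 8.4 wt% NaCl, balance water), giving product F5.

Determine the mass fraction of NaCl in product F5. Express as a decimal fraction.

0.303

Overall, product flow = 3342.7 kg/h.
NaCl in = 1525×0.354 + 923.7×0.431 + 894×0.084 = 1013.1 kg/h.
NaCl fraction in F5 = 0.303.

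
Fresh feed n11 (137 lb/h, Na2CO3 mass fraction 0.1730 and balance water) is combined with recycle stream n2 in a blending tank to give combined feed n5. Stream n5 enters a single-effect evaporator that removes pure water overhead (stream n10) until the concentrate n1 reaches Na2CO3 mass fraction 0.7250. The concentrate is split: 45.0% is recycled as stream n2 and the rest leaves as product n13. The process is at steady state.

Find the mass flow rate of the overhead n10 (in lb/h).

104.3 lb/h

Overall Na2CO3 balance (none leaves overhead): Na2CO3 in fresh feed = Na2CO3 in product, i.e. 137×0.173 = (1−0.450)·n1·0.725.
n1 = 23.701/(0.725×0.550) = 59.438 lb/h.
Recycle n2 = 0.450×59.438 = 26.747 lb/h.
Combined feed n5 = 137 + 26.747 = 163.75 lb/h.
Overhead n10 = n5 − n1 = 163.75 − 59.438 = 104.31 lb/h.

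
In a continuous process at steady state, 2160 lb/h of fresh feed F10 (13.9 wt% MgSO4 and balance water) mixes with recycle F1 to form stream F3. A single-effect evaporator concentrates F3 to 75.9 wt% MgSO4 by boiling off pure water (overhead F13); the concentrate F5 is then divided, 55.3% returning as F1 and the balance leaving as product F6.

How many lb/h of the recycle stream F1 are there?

489.4 lb/h

Overall MgSO4 balance (none leaves overhead): MgSO4 in fresh feed = MgSO4 in product, i.e. 2160×0.139 = (1−0.553)·F5·0.759.
F5 = 300.24/(0.759×0.447) = 884.95 lb/h.
Recycle F1 = 0.553×884.95 = 489.38 lb/h.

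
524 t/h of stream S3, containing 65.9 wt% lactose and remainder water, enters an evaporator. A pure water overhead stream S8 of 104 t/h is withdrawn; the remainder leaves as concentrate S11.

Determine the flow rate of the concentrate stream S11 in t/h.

Concentrate = 524 − 104 = 420 t/h.

420 t/h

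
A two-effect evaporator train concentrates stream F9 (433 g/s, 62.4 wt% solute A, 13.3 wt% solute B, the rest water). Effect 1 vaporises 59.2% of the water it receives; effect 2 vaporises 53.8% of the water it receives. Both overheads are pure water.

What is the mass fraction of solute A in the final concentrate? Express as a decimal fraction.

0.777

water in feed = 433×0.243 = 105.22 g/s.
After stage 1: water left = (1−0.592)×105.22 = 42.929; stream total = 370.71 g/s.
After stage 2: water left = (1−0.538)×42.929 = 19.833; final concentrate = 347.61 g/s.
solute A fraction = 270.19/347.61 = 0.777.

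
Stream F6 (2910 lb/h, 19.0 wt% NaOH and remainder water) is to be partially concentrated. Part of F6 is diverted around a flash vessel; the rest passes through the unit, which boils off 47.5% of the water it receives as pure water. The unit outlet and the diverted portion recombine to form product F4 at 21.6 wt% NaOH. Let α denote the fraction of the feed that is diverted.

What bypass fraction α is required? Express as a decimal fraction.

All 2910×0.190 = 552.9 lb/h of NaOH reaches F4, so F4 = 552.9/0.216 = 2559.7 lb/h and vapour = 350.28 lb/h.
The evaporator receives (1−α)·2910 of feed at 0.810 water and removes 0.475 of that water:
0.475×0.810×(1−α)×2910 = 350.28
(1−α) = 350.28/1119.6 = 0.3129;  α = 0.6871.

0.687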